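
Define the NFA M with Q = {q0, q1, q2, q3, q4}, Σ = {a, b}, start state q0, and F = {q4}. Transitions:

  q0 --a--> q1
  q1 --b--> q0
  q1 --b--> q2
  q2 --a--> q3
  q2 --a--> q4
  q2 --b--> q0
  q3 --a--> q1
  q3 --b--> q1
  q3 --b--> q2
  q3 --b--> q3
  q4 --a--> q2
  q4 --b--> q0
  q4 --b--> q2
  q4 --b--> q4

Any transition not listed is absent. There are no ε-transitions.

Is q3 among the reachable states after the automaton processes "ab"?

No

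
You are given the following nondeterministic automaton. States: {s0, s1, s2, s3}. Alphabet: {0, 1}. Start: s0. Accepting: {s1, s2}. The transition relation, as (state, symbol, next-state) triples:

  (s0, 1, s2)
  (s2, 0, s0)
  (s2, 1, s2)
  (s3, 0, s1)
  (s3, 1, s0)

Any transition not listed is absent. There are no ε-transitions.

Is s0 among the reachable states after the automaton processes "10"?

Yes

Start in {s0}.
Read '1': s0→{s2}; now {s2}.
Read '0': s2→{s0}; now {s0}.
State s0 is in {s0}.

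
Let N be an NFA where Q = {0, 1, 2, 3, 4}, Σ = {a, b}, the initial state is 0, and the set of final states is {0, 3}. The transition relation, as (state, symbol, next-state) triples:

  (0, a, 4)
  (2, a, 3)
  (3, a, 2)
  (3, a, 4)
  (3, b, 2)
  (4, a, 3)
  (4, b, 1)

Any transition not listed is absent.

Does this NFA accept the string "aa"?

Yes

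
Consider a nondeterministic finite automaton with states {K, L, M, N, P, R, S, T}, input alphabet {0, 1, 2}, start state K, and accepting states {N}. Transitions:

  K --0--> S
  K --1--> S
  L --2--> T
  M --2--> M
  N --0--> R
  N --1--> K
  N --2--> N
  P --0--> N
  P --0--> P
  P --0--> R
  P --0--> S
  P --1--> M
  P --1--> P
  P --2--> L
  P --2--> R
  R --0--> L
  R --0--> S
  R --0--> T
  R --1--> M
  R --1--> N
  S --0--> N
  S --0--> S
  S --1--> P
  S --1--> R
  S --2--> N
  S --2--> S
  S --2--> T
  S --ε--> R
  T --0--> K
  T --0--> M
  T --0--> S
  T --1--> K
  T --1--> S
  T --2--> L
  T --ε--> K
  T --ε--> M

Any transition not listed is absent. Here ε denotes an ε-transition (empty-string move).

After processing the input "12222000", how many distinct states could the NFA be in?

Start in {K}.
Read '1': K→{S}; union {S}; ε-closure = {R, S}.
Read '2': R→∅, S→{N, S, T}; union {N, S, T}; ε-closure = {K, M, N, R, S, T}.
Read '2': K→∅, M→{M}, N→{N}, R→∅, S→{N, S, T}, T→{L}; union {L, M, N, S, T}; ε-closure = {K, L, M, N, R, S, T}.
Read '2': K→∅, L→{T}, M→{M}, N→{N}, R→∅, S→{N, S, T}, T→{L}; union {L, M, N, S, T}; ε-closure = {K, L, M, N, R, S, T}.
Read '2': K→∅, L→{T}, M→{M}, N→{N}, R→∅, S→{N, S, T}, T→{L}; union {L, M, N, S, T}; ε-closure = {K, L, M, N, R, S, T}.
Read '0': K→{S}, L→∅, M→∅, N→{R}, R→{L, S, T}, S→{N, S}, T→{K, M, S}; now {K, L, M, N, R, S, T}.
Read '0': K→{S}, L→∅, M→∅, N→{R}, R→{L, S, T}, S→{N, S}, T→{K, M, S}; now {K, L, M, N, R, S, T}.
Read '0': K→{S}, L→∅, M→∅, N→{R}, R→{L, S, T}, S→{N, S}, T→{K, M, S}; now {K, L, M, N, R, S, T}.
That set has 7 states.

7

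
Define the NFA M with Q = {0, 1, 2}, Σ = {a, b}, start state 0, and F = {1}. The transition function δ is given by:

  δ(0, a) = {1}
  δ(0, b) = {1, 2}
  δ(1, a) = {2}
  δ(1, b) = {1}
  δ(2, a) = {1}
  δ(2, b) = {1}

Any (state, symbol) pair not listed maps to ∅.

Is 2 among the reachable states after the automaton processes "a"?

No

Start in {0}.
Read 'a': {0} → {1}.
State 2 is not in {1}.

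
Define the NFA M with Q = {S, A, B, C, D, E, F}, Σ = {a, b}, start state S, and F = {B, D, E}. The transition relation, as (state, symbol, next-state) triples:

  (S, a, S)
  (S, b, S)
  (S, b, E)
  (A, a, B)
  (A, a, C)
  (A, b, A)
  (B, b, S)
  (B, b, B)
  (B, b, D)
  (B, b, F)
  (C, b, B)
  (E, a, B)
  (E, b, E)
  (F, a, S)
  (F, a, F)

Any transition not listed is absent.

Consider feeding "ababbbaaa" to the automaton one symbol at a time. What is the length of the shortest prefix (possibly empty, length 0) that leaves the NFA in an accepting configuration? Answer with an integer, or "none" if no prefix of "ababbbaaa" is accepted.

2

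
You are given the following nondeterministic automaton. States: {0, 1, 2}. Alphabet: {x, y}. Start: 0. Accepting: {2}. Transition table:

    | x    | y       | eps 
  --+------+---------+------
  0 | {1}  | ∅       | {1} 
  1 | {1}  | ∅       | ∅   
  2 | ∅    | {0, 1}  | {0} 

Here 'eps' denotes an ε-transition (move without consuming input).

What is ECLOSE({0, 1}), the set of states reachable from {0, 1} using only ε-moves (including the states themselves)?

Begin with {0, 1}.
No ε-moves leave this set, so the closure equals the set itself.

{0, 1}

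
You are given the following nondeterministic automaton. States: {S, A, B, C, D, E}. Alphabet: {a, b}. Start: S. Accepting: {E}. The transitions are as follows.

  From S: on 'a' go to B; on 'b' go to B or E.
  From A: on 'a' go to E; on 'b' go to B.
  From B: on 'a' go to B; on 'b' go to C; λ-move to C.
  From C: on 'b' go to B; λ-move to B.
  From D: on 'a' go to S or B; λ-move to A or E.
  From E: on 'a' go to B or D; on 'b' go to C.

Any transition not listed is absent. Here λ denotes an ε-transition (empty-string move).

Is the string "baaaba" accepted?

Yes

Start in {S}.
Read 'b': {S} → {B, C, E}.
Read 'a': {B, C, E} → {A, B, C, D, E}.
Read 'a': {A, B, C, D, E} → {S, A, B, C, D, E}.
Read 'a': {S, A, B, C, D, E} → {S, A, B, C, D, E}.
Read 'b': {S, A, B, C, D, E} → {B, C, E}.
Read 'a': {B, C, E} → {A, B, C, D, E}.
The final set {A, B, C, D, E} contains the accepting state E.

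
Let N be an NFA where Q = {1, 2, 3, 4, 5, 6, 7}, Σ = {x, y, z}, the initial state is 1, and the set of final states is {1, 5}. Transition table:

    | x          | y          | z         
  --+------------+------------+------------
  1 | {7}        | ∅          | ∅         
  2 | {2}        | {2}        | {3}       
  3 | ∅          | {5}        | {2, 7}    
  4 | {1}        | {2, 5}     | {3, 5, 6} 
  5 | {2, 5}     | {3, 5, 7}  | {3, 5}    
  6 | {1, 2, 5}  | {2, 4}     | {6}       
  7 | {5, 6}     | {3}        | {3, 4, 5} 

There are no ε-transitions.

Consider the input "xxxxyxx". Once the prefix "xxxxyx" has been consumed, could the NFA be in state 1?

No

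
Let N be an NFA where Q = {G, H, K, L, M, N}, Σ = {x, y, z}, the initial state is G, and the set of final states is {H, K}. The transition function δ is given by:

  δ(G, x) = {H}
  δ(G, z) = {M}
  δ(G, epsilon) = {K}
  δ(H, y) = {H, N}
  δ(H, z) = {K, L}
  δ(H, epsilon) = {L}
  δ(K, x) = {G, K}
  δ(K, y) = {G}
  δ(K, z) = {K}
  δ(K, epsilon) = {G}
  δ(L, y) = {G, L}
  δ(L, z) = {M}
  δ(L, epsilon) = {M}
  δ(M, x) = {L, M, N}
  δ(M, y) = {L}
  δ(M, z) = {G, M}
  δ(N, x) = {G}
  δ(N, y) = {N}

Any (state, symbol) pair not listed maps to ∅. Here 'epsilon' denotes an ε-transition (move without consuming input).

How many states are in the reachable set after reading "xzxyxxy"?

Start: ε-closure({G}) = {G, K}.
Read 'x': G→{H}, K→{G, K}; union {G, H, K}; ε-closure = {G, H, K, L, M}.
Read 'z': G→{M}, H→{K, L}, K→{K}, L→{M}, M→{G, M}; now {G, K, L, M}.
Read 'x': G→{H}, K→{G, K}, L→∅, M→{L, M, N}; now {G, H, K, L, M, N}.
Read 'y': G→∅, H→{H, N}, K→{G}, L→{G, L}, M→{L}, N→{N}; union {G, H, L, N}; ε-closure = {G, H, K, L, M, N}.
Read 'x': G→{H}, H→∅, K→{G, K}, L→∅, M→{L, M, N}, N→{G}; now {G, H, K, L, M, N}.
Read 'x': G→{H}, H→∅, K→{G, K}, L→∅, M→{L, M, N}, N→{G}; now {G, H, K, L, M, N}.
Read 'y': G→∅, H→{H, N}, K→{G}, L→{G, L}, M→{L}, N→{N}; union {G, H, L, N}; ε-closure = {G, H, K, L, M, N}.
That set has 6 states.

6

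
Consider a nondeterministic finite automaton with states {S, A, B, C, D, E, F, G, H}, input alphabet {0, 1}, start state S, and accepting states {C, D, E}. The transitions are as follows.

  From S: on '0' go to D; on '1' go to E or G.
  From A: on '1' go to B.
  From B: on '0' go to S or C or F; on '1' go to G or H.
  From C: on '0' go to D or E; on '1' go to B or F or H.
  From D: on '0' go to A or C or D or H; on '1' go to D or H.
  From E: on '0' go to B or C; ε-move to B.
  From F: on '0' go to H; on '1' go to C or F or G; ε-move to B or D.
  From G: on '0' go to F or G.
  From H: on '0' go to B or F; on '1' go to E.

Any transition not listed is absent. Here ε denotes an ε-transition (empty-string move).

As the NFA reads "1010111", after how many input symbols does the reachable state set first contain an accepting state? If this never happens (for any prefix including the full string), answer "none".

1

Start in {S}.
Read '1': S→{E, G}; union {E, G}; ε-closure = {B, E, G}.
None of the earlier sets intersect F, but {B, E, G} does.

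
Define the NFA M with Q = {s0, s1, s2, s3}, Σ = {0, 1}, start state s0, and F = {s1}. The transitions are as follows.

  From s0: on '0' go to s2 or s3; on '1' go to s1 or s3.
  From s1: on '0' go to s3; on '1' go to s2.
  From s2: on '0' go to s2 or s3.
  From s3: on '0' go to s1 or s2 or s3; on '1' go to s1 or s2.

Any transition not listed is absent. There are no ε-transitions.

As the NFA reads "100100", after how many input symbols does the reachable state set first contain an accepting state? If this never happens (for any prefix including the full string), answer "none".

1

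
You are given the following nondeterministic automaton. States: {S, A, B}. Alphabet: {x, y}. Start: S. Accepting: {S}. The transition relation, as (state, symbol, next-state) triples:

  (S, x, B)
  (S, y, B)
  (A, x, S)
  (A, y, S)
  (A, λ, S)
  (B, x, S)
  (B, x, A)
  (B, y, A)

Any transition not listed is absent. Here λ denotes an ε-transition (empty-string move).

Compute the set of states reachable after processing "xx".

{S, A}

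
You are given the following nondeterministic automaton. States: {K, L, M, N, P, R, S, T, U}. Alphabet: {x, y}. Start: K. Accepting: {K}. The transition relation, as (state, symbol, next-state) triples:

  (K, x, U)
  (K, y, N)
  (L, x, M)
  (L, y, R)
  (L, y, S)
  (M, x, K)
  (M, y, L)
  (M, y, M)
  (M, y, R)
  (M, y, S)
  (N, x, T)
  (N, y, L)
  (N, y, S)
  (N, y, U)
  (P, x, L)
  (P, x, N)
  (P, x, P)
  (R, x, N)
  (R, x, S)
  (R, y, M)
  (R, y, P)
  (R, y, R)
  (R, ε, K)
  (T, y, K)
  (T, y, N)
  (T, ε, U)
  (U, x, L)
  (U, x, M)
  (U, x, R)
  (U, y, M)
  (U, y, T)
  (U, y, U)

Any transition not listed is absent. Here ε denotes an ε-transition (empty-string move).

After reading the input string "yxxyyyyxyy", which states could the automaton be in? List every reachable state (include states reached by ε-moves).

Start in {K}.
Read 'y': K→{N}; now {N}.
Read 'x': N→{T}; union {T}; ε-closure = {T, U}.
Read 'x': T→∅, U→{L, M, R}; union {L, M, R}; ε-closure = {K, L, M, R}.
Read 'y': K→{N}, L→{R, S}, M→{L, M, R, S}, R→{M, P, R}; union {L, M, N, P, R, S}; ε-closure = {K, L, M, N, P, R, S}.
Read 'y': K→{N}, L→{R, S}, M→{L, M, R, S}, N→{L, S, U}, P→∅, R→{M, P, R}, S→∅; union {L, M, N, P, R, S, U}; ε-closure = {K, L, M, N, P, R, S, U}.
Read 'y': K→{N}, L→{R, S}, M→{L, M, R, S}, N→{L, S, U}, P→∅, R→{M, P, R}, S→∅, U→{M, T, U}; union {L, M, N, P, R, S, T, U}; ε-closure = {K, L, M, N, P, R, S, T, U}.
Read 'y': K→{N}, L→{R, S}, M→{L, M, R, S}, N→{L, S, U}, P→∅, R→{M, P, R}, S→∅, T→{K, N}, U→{M, T, U}; now {K, L, M, N, P, R, S, T, U}.
Read 'x': K→{U}, L→{M}, M→{K}, N→{T}, P→{L, N, P}, R→{N, S}, S→∅, T→∅, U→{L, M, R}; now {K, L, M, N, P, R, S, T, U}.
Read 'y': K→{N}, L→{R, S}, M→{L, M, R, S}, N→{L, S, U}, P→∅, R→{M, P, R}, S→∅, T→{K, N}, U→{M, T, U}; now {K, L, M, N, P, R, S, T, U}.
Read 'y': K→{N}, L→{R, S}, M→{L, M, R, S}, N→{L, S, U}, P→∅, R→{M, P, R}, S→∅, T→{K, N}, U→{M, T, U}; now {K, L, M, N, P, R, S, T, U}.

{K, L, M, N, P, R, S, T, U}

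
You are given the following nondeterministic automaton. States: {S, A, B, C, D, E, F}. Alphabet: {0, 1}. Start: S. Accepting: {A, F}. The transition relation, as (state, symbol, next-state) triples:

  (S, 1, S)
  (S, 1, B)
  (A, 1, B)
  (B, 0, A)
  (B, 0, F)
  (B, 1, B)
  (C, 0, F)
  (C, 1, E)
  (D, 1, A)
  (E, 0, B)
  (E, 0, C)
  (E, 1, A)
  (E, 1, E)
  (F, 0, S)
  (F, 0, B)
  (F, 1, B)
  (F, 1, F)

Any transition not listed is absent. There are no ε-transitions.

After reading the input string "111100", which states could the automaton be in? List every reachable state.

{S, B}

Start in {S}.
Read '1': {S} → {S, B}.
Read '1': {S, B} → {S, B}.
Read '1': {S, B} → {S, B}.
Read '1': {S, B} → {S, B}.
Read '0': {S, B} → {A, F}.
Read '0': {A, F} → {S, B}.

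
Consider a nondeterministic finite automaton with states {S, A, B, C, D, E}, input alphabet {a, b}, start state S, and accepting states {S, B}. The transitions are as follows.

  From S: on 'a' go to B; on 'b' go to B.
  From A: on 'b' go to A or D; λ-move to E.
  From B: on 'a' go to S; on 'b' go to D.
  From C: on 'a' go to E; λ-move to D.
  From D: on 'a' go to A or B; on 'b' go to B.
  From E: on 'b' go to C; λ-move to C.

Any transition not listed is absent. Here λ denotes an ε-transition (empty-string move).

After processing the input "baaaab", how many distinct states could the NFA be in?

1

Start in {S}.
Read 'b': {S} → {B}.
Read 'a': {B} → {S}.
Read 'a': {S} → {B}.
Read 'a': {B} → {S}.
Read 'a': {S} → {B}.
Read 'b': {B} → {D}.
That set has 1 state.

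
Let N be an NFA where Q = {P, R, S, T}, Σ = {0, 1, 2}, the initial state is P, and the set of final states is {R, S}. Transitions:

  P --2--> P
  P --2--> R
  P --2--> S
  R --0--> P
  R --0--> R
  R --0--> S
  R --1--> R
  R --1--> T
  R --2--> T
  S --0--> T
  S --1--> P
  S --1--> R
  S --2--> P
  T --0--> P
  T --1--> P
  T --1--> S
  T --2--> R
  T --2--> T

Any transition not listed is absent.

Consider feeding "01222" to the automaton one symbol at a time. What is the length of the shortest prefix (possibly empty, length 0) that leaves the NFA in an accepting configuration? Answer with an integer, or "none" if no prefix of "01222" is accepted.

Start in {P}.
Read '0': P→∅; now ∅.
The set is empty and remains empty for the remaining 4 symbols.
No reachable set along the way intersects F.

none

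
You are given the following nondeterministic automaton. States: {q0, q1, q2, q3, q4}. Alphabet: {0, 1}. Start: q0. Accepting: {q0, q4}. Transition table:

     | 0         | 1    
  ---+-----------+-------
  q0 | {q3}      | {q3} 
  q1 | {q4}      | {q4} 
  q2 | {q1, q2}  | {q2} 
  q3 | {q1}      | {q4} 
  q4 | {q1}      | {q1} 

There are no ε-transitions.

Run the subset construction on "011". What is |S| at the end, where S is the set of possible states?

1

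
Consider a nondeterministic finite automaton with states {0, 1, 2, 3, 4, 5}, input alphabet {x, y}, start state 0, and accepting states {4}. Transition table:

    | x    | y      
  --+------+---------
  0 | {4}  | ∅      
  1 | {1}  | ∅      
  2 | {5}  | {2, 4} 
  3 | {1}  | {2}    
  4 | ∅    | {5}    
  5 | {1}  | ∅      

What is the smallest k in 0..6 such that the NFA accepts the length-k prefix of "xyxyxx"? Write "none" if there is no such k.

Start in {0}.
Read 'x': 0→{4}; now {4}.
None of the earlier sets intersect F, but {4} does.

1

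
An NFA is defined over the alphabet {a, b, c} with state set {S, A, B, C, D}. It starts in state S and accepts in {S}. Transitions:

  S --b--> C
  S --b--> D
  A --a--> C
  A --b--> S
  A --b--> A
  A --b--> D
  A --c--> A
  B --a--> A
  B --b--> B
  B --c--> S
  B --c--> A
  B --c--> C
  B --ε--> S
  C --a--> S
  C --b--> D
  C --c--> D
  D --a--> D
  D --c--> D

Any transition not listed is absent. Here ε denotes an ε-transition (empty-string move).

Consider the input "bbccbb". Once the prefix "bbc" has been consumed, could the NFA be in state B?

No

Start in {S}.
Read 'b': {S} → {C, D}.
Read 'b': {C, D} → {D}.
Read 'c': {D} → {D}.
State B is not in {D}.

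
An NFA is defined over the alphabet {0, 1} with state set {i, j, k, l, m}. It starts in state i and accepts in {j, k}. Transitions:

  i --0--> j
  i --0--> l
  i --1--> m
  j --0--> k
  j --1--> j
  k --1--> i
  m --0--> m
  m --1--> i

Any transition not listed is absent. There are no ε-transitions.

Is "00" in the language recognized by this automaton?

Start in {i}.
Read '0': i→{j, l}; now {j, l}.
Read '0': j→{k}, l→∅; now {k}.
The final set {k} contains the accepting state k.

Yes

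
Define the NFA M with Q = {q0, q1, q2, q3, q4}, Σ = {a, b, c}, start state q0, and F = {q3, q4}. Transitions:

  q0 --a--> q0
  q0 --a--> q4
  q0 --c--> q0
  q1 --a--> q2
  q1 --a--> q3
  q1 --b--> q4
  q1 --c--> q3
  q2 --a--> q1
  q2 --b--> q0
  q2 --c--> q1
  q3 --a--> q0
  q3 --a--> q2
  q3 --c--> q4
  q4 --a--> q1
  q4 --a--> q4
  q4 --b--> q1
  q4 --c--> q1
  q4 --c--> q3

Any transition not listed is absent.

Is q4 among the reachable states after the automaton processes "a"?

Start in {q0}.
Read 'a': q0→{q0, q4}; now {q0, q4}.
State q4 is in {q0, q4}.

Yes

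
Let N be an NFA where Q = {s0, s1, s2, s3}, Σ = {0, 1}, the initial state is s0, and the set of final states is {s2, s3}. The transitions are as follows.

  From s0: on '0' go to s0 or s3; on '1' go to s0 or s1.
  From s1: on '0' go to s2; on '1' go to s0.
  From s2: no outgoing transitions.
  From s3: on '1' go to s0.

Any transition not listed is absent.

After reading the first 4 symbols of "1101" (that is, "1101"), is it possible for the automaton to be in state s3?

No

Start in {s0}.
Read '1': {s0} → {s0, s1}.
Read '1': {s0, s1} → {s0, s1}.
Read '0': {s0, s1} → {s0, s2, s3}.
Read '1': {s0, s2, s3} → {s0, s1}.
State s3 is not in {s0, s1}.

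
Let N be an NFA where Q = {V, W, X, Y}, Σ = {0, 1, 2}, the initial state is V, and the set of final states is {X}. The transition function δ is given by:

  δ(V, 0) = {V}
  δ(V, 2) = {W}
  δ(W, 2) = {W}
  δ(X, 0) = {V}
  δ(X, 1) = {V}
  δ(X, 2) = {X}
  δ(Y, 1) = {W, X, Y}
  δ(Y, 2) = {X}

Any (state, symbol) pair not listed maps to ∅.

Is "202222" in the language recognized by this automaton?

Start in {V}.
Read '2': {V} → {W}.
Read '0': {W} → ∅.
The set is empty and remains empty for the remaining 4 symbols.
The final set ∅ contains no accepting state.

No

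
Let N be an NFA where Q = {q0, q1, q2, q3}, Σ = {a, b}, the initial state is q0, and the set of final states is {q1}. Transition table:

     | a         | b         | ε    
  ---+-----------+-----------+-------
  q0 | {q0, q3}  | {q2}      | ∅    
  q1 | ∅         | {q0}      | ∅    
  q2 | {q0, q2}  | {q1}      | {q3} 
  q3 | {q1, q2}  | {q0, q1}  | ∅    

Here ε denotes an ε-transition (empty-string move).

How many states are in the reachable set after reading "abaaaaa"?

Start in {q0}.
Read 'a': q0→{q0, q3}; now {q0, q3}.
Read 'b': q0→{q2}, q3→{q0, q1}; union {q0, q1, q2}; ε-closure = {q0, q1, q2, q3}.
Read 'a': q0→{q0, q3}, q1→∅, q2→{q0, q2}, q3→{q1, q2}; now {q0, q1, q2, q3}.
Read 'a': q0→{q0, q3}, q1→∅, q2→{q0, q2}, q3→{q1, q2}; now {q0, q1, q2, q3}.
Read 'a': q0→{q0, q3}, q1→∅, q2→{q0, q2}, q3→{q1, q2}; now {q0, q1, q2, q3}.
Read 'a': q0→{q0, q3}, q1→∅, q2→{q0, q2}, q3→{q1, q2}; now {q0, q1, q2, q3}.
Read 'a': q0→{q0, q3}, q1→∅, q2→{q0, q2}, q3→{q1, q2}; now {q0, q1, q2, q3}.
That set has 4 states.

4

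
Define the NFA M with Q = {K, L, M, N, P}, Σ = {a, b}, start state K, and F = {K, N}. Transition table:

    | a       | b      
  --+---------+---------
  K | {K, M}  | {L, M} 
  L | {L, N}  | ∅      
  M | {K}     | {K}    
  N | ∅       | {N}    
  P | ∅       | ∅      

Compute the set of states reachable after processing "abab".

Start in {K}.
Read 'a': K→{K, M}; now {K, M}.
Read 'b': K→{L, M}, M→{K}; now {K, L, M}.
Read 'a': K→{K, M}, L→{L, N}, M→{K}; now {K, L, M, N}.
Read 'b': K→{L, M}, L→∅, M→{K}, N→{N}; now {K, L, M, N}.

{K, L, M, N}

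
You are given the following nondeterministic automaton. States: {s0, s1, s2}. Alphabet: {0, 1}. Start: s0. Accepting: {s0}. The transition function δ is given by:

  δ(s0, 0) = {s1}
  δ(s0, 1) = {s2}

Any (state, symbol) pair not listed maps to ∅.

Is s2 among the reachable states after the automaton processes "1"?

Yes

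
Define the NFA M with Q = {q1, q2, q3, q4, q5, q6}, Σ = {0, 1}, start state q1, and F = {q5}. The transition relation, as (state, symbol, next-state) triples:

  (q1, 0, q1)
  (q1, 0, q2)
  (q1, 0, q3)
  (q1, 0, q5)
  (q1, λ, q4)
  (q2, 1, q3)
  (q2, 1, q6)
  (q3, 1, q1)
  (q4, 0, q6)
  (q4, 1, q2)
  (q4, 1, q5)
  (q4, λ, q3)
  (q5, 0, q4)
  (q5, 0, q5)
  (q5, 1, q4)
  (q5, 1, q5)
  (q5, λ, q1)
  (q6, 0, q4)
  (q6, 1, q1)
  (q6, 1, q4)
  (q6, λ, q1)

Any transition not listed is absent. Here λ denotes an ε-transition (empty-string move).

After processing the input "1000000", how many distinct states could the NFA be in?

Start: ε-closure({q1}) = {q1, q3, q4}.
Read '1': {q1, q3, q4} → {q1, q2, q3, q4, q5}.
Read '0': {q1, q2, q3, q4, q5} → {q1, q2, q3, q4, q5, q6}.
Read '0': {q1, q2, q3, q4, q5, q6} → {q1, q2, q3, q4, q5, q6}.
Read '0': {q1, q2, q3, q4, q5, q6} → {q1, q2, q3, q4, q5, q6}.
Read '0': {q1, q2, q3, q4, q5, q6} → {q1, q2, q3, q4, q5, q6}.
Read '0': {q1, q2, q3, q4, q5, q6} → {q1, q2, q3, q4, q5, q6}.
Read '0': {q1, q2, q3, q4, q5, q6} → {q1, q2, q3, q4, q5, q6}.
That set has 6 states.

6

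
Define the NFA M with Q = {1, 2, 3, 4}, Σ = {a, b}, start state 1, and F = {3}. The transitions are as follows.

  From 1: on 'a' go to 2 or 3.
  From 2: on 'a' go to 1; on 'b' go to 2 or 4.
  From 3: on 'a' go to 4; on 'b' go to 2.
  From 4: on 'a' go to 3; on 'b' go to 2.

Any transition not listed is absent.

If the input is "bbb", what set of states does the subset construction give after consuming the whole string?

Start in {1}.
Read 'b': 1→∅; now ∅.
The set is empty and remains empty for the remaining 2 symbols.

∅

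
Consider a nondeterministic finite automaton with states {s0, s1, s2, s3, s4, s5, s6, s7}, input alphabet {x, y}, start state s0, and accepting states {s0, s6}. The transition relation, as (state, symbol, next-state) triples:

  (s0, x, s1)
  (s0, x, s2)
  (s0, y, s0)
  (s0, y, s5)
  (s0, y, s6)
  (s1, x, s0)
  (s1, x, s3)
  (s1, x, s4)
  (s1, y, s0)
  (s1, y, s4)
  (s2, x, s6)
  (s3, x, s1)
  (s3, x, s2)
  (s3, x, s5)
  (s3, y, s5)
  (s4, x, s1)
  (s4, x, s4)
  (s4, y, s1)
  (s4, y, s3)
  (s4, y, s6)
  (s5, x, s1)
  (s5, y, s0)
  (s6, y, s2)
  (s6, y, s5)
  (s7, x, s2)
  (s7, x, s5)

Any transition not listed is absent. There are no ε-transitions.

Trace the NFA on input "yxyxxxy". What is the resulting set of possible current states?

{s0, s1, s3, s4, s5, s6}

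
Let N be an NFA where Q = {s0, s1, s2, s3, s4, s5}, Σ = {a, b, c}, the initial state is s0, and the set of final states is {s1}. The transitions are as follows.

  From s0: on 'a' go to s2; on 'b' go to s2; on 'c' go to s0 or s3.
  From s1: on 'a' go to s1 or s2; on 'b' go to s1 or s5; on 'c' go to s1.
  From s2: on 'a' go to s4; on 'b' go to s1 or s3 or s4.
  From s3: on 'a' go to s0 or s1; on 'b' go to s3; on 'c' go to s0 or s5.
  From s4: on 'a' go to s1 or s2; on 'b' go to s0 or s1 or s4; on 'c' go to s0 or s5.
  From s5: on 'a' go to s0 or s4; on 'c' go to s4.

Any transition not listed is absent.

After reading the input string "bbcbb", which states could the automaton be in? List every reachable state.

Start in {s0}.
Read 'b': s0→{s2}; now {s2}.
Read 'b': s2→{s1, s3, s4}; now {s1, s3, s4}.
Read 'c': s1→{s1}, s3→{s0, s5}, s4→{s0, s5}; now {s0, s1, s5}.
Read 'b': s0→{s2}, s1→{s1, s5}, s5→∅; now {s1, s2, s5}.
Read 'b': s1→{s1, s5}, s2→{s1, s3, s4}, s5→∅; now {s1, s3, s4, s5}.

{s1, s3, s4, s5}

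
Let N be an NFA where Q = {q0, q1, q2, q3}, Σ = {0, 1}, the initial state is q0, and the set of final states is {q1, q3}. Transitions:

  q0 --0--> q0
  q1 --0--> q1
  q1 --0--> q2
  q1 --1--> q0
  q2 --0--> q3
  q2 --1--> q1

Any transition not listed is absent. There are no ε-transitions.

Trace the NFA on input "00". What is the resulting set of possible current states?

Start in {q0}.
Read '0': q0→{q0}; now {q0}.
Read '0': q0→{q0}; now {q0}.

{q0}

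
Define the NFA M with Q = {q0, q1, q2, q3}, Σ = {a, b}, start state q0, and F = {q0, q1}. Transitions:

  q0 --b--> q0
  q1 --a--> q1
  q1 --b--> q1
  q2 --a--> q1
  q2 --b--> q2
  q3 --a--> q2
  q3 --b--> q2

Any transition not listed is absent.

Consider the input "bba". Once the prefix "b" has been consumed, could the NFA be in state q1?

Start in {q0}.
Read 'b': {q0} → {q0}.
State q1 is not in {q0}.

No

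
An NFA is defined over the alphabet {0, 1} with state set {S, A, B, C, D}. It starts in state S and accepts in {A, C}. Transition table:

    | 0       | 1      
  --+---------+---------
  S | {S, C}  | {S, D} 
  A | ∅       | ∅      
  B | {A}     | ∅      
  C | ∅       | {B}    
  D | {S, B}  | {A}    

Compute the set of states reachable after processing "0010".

{S, A, B, C}

Start in {S}.
Read '0': S→{S, C}; now {S, C}.
Read '0': S→{S, C}, C→∅; now {S, C}.
Read '1': S→{S, D}, C→{B}; now {S, B, D}.
Read '0': S→{S, C}, B→{A}, D→{S, B}; now {S, A, B, C}.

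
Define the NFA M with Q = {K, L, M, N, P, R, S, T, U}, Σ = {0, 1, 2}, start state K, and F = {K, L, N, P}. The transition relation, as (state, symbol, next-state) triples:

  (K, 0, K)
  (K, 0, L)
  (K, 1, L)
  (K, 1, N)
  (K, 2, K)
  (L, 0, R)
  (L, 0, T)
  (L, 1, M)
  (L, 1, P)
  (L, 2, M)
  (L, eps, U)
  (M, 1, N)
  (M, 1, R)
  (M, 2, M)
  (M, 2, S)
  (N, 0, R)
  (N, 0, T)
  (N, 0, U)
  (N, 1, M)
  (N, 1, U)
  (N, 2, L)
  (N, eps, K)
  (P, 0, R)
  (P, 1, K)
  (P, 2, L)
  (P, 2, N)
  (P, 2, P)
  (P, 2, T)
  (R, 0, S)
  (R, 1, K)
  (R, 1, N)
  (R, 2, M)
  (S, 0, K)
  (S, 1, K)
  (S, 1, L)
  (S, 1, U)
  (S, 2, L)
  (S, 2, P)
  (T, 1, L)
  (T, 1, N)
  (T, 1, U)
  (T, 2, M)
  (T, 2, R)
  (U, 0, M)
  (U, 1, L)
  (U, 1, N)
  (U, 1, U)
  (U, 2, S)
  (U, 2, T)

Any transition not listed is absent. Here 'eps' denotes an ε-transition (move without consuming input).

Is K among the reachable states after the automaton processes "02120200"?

Yes

Start in {K}.
Read '0': K→{K, L}; union {K, L}; ε-closure = {K, L, U}.
Read '2': K→{K}, L→{M}, U→{S, T}; now {K, M, S, T}.
Read '1': K→{L, N}, M→{N, R}, S→{K, L, U}, T→{L, N, U}; now {K, L, N, R, U}.
Read '2': K→{K}, L→{M}, N→{L}, R→{M}, U→{S, T}; union {K, L, M, S, T}; ε-closure = {K, L, M, S, T, U}.
Read '0': K→{K, L}, L→{R, T}, M→∅, S→{K}, T→∅, U→{M}; union {K, L, M, R, T}; ε-closure = {K, L, M, R, T, U}.
Read '2': K→{K}, L→{M}, M→{M, S}, R→{M}, T→{M, R}, U→{S, T}; now {K, M, R, S, T}.
Read '0': K→{K, L}, M→∅, R→{S}, S→{K}, T→∅; union {K, L, S}; ε-closure = {K, L, S, U}.
Read '0': K→{K, L}, L→{R, T}, S→{K}, U→{M}; union {K, L, M, R, T}; ε-closure = {K, L, M, R, T, U}.
State K is in {K, L, M, R, T, U}.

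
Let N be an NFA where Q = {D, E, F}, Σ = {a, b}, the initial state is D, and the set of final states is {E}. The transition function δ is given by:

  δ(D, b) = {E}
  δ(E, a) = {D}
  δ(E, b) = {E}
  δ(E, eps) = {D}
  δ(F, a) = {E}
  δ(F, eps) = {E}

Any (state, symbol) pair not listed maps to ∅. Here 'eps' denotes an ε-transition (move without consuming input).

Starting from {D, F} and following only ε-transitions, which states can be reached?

{D, E, F}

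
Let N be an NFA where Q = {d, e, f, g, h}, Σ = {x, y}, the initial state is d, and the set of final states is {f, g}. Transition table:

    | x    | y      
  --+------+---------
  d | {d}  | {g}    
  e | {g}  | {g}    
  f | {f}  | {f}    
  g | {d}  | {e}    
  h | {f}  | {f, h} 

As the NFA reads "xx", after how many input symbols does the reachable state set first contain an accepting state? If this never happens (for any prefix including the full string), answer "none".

none

Start in {d}.
Read 'x': {d} → {d}.
Read 'x': {d} → {d}.
No reachable set along the way intersects F.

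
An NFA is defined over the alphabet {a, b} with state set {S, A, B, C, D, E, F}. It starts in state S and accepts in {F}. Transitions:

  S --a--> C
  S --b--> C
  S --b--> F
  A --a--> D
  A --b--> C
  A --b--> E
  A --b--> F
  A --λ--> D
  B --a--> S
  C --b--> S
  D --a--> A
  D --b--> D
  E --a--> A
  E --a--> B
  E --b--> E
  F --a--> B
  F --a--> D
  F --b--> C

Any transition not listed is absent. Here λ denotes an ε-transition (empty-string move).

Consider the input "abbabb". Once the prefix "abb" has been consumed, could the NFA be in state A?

No

Start in {S}.
Read 'a': {S} → {C}.
Read 'b': {C} → {S}.
Read 'b': {S} → {C, F}.
State A is not in {C, F}.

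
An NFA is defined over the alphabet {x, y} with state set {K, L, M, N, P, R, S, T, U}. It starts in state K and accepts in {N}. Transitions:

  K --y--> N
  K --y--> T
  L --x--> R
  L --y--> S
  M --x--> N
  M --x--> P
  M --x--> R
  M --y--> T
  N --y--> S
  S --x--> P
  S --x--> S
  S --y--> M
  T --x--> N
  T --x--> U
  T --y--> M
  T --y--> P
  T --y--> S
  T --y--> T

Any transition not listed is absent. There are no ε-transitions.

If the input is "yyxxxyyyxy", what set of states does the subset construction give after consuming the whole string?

{M, S}

Start in {K}.
Read 'y': {K} → {N, T}.
Read 'y': {N, T} → {M, P, S, T}.
Read 'x': {M, P, S, T} → {N, P, R, S, U}.
Read 'x': {N, P, R, S, U} → {P, S}.
Read 'x': {P, S} → {P, S}.
Read 'y': {P, S} → {M}.
Read 'y': {M} → {T}.
Read 'y': {T} → {M, P, S, T}.
Read 'x': {M, P, S, T} → {N, P, R, S, U}.
Read 'y': {N, P, R, S, U} → {M, S}.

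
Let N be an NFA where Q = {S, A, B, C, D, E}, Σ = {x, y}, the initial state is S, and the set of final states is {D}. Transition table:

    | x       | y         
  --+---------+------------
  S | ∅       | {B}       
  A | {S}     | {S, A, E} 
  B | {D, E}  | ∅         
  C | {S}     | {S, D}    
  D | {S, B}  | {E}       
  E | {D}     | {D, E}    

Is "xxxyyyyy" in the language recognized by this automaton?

No

Start in {S}.
Read 'x': S→∅; now ∅.
The set is empty and remains empty for the remaining 7 symbols.
The final set ∅ contains no accepting state.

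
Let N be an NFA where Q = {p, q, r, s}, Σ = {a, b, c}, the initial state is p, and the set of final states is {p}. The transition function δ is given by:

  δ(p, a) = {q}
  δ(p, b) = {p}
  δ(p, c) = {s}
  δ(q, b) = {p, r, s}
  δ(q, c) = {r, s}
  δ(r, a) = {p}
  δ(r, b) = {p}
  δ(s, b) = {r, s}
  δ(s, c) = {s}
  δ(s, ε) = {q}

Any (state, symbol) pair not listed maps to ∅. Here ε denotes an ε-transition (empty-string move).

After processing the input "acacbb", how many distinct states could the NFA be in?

Start in {p}.
Read 'a': p→{q}; now {q}.
Read 'c': q→{r, s}; union {r, s}; ε-closure = {q, r, s}.
Read 'a': q→∅, r→{p}, s→∅; now {p}.
Read 'c': p→{s}; union {s}; ε-closure = {q, s}.
Read 'b': q→{p, r, s}, s→{r, s}; union {p, r, s}; ε-closure = {p, q, r, s}.
Read 'b': p→{p}, q→{p, r, s}, r→{p}, s→{r, s}; union {p, r, s}; ε-closure = {p, q, r, s}.
That set has 4 states.

4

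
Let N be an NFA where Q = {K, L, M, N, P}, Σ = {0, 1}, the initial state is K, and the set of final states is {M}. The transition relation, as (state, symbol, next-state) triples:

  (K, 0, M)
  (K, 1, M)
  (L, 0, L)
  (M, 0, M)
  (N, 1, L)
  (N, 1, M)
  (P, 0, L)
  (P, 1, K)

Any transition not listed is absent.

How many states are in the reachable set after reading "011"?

0

Start in {K}.
Read '0': {K} → {M}.
Read '1': {M} → ∅.
The set is empty and remains empty for the remaining 1 symbol.
That set has 0 states.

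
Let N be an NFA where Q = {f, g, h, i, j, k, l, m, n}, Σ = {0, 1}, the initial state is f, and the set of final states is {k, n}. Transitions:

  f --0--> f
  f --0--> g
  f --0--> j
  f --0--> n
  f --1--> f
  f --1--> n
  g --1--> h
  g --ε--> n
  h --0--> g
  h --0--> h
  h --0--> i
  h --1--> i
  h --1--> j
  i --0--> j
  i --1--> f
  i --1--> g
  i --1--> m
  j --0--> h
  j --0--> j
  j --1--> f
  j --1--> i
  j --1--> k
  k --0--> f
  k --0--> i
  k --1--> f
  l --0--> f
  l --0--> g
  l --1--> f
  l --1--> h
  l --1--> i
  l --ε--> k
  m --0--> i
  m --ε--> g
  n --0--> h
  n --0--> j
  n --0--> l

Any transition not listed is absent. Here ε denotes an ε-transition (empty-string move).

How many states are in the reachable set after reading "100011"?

Start in {f}.
Read '1': {f} → {f, n}.
Read '0': {f, n} → {f, g, h, j, k, l, n}.
Read '0': {f, g, h, j, k, l, n} → {f, g, h, i, j, k, l, n}.
Read '0': {f, g, h, i, j, k, l, n} → {f, g, h, i, j, k, l, n}.
Read '1': {f, g, h, i, j, k, l, n} → {f, g, h, i, j, k, m, n}.
Read '1': {f, g, h, i, j, k, m, n} → {f, g, h, i, j, k, m, n}.
That set has 8 states.

8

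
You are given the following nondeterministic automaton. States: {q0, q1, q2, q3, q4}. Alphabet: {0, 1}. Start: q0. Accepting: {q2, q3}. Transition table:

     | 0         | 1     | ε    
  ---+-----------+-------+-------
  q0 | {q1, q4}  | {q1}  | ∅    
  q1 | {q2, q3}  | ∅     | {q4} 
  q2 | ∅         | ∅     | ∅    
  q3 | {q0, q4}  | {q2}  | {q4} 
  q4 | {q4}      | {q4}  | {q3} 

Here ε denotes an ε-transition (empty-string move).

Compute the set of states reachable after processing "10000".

Start in {q0}.
Read '1': q0→{q1}; union {q1}; ε-closure = {q1, q3, q4}.
Read '0': q1→{q2, q3}, q3→{q0, q4}, q4→{q4}; now {q0, q2, q3, q4}.
Read '0': q0→{q1, q4}, q2→∅, q3→{q0, q4}, q4→{q4}; union {q0, q1, q4}; ε-closure = {q0, q1, q3, q4}.
Read '0': q0→{q1, q4}, q1→{q2, q3}, q3→{q0, q4}, q4→{q4}; now {q0, q1, q2, q3, q4}.
Read '0': q0→{q1, q4}, q1→{q2, q3}, q2→∅, q3→{q0, q4}, q4→{q4}; now {q0, q1, q2, q3, q4}.

{q0, q1, q2, q3, q4}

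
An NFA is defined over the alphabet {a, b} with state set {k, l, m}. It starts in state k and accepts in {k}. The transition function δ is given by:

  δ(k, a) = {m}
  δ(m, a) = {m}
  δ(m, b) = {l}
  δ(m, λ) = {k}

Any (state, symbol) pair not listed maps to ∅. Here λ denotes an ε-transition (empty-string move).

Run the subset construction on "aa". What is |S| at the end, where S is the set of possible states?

Start in {k}.
Read 'a': {k} → {k, m}.
Read 'a': {k, m} → {k, m}.
That set has 2 states.

2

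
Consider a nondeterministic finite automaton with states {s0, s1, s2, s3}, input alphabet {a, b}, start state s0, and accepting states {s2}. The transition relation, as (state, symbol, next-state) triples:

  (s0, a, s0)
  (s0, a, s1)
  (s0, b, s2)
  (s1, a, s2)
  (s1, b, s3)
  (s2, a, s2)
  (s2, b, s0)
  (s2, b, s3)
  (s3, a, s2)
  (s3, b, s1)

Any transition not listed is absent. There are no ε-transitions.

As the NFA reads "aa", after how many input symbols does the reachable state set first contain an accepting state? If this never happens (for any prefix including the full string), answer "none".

2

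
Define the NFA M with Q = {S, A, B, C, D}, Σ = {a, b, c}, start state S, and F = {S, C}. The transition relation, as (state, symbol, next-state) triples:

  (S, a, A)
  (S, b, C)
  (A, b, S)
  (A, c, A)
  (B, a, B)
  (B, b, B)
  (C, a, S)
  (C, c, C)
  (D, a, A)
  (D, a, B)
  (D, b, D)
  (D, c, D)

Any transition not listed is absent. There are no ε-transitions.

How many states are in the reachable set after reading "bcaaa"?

0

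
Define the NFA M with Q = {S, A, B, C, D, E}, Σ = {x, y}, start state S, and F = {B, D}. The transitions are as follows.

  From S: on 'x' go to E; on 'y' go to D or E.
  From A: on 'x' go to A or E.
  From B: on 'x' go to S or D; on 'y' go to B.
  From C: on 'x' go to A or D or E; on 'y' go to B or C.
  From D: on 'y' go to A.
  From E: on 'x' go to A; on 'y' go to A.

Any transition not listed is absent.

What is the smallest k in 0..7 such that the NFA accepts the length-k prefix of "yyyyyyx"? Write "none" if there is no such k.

Start in {S}.
Read 'y': S→{D, E}; now {D, E}.
None of the earlier sets intersect F, but {D, E} does.

1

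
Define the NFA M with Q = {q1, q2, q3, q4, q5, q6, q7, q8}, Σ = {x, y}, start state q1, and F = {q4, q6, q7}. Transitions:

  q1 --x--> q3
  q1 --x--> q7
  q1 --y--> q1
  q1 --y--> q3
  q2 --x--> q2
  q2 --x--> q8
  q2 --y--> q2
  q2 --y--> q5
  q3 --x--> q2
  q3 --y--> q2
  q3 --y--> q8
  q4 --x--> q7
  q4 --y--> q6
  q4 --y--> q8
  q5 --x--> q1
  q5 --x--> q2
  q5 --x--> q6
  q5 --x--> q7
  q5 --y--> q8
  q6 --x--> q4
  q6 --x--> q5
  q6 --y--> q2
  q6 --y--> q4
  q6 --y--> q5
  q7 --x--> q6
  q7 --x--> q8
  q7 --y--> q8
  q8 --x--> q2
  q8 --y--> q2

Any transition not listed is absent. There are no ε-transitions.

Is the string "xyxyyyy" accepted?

No

Start in {q1}.
Read 'x': q1→{q3, q7}; now {q3, q7}.
Read 'y': q3→{q2, q8}, q7→{q8}; now {q2, q8}.
Read 'x': q2→{q2, q8}, q8→{q2}; now {q2, q8}.
Read 'y': q2→{q2, q5}, q8→{q2}; now {q2, q5}.
Read 'y': q2→{q2, q5}, q5→{q8}; now {q2, q5, q8}.
Read 'y': q2→{q2, q5}, q5→{q8}, q8→{q2}; now {q2, q5, q8}.
Read 'y': q2→{q2, q5}, q5→{q8}, q8→{q2}; now {q2, q5, q8}.
The final set {q2, q5, q8} contains no accepting state.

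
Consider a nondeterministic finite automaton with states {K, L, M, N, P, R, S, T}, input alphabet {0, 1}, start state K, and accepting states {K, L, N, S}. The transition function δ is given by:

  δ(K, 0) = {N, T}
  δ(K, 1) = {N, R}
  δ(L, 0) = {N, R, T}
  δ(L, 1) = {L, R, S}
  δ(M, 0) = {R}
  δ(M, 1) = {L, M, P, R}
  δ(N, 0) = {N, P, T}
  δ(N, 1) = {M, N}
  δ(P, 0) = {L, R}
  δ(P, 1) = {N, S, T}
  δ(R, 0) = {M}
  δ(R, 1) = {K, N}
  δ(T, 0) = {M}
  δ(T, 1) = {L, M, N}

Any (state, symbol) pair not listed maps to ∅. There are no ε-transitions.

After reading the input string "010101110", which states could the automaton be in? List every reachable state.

{L, M, N, P, R, T}

Start in {K}.
Read '0': K→{N, T}; now {N, T}.
Read '1': N→{M, N}, T→{L, M, N}; now {L, M, N}.
Read '0': L→{N, R, T}, M→{R}, N→{N, P, T}; now {N, P, R, T}.
Read '1': N→{M, N}, P→{N, S, T}, R→{K, N}, T→{L, M, N}; now {K, L, M, N, S, T}.
Read '0': K→{N, T}, L→{N, R, T}, M→{R}, N→{N, P, T}, S→∅, T→{M}; now {M, N, P, R, T}.
Read '1': M→{L, M, P, R}, N→{M, N}, P→{N, S, T}, R→{K, N}, T→{L, M, N}; now {K, L, M, N, P, R, S, T}.
Read '1': K→{N, R}, L→{L, R, S}, M→{L, M, P, R}, N→{M, N}, P→{N, S, T}, R→{K, N}, S→∅, T→{L, M, N}; now {K, L, M, N, P, R, S, T}.
Read '1': K→{N, R}, L→{L, R, S}, M→{L, M, P, R}, N→{M, N}, P→{N, S, T}, R→{K, N}, S→∅, T→{L, M, N}; now {K, L, M, N, P, R, S, T}.
Read '0': K→{N, T}, L→{N, R, T}, M→{R}, N→{N, P, T}, P→{L, R}, R→{M}, S→∅, T→{M}; now {L, M, N, P, R, T}.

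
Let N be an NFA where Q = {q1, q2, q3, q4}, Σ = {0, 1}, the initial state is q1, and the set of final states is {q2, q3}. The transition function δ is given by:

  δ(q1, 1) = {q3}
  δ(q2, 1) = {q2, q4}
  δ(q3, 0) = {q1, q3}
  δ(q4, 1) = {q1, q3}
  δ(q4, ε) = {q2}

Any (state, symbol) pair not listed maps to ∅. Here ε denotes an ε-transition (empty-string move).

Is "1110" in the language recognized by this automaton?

Start in {q1}.
Read '1': q1→{q3}; now {q3}.
Read '1': q3→∅; now ∅.
The set is empty and remains empty for the remaining 2 symbols.
The final set ∅ contains no accepting state.

No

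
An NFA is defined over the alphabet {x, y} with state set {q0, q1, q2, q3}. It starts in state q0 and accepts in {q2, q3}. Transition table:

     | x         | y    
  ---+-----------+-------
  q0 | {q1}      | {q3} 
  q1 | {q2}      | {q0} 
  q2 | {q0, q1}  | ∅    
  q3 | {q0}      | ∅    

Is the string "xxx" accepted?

No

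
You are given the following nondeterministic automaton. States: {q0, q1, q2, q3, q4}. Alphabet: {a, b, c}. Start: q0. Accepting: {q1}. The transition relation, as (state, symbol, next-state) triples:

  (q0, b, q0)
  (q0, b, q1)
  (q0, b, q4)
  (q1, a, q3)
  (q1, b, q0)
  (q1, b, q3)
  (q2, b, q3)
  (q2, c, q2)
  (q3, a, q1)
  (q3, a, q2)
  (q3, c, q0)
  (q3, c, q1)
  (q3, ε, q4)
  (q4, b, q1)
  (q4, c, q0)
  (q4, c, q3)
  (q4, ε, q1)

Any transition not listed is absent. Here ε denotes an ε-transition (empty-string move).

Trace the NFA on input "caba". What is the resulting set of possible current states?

Start in {q0}.
Read 'c': {q0} → ∅.
The set is empty and remains empty for the remaining 3 symbols.

∅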